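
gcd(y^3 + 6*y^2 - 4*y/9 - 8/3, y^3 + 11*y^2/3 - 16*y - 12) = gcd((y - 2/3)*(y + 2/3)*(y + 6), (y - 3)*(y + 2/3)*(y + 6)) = y^2 + 20*y/3 + 4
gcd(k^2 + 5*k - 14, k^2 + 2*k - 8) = k - 2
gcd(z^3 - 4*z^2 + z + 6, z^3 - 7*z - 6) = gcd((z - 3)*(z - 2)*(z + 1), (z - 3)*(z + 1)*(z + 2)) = z^2 - 2*z - 3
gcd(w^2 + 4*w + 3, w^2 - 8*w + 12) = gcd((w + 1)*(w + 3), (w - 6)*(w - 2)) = 1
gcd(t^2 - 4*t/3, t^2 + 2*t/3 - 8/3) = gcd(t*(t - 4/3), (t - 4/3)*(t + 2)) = t - 4/3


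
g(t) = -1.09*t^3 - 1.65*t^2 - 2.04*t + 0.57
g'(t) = -3.27*t^2 - 3.3*t - 2.04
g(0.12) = 0.30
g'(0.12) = -2.48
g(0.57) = -1.33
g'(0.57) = -4.98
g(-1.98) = 6.60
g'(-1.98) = -8.33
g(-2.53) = 12.82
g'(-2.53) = -14.62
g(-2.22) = 8.89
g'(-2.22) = -10.83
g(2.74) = -39.83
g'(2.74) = -35.63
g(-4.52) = 76.74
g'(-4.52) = -53.93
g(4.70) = -158.63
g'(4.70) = -89.78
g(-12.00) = 1670.97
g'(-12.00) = -433.32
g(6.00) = -306.51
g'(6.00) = -139.56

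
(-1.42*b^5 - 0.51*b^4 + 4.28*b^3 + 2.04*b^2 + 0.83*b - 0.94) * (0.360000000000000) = -0.5112*b^5 - 0.1836*b^4 + 1.5408*b^3 + 0.7344*b^2 + 0.2988*b - 0.3384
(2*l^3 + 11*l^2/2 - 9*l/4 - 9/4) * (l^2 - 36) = 2*l^5 + 11*l^4/2 - 297*l^3/4 - 801*l^2/4 + 81*l + 81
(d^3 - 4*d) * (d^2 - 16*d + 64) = d^5 - 16*d^4 + 60*d^3 + 64*d^2 - 256*d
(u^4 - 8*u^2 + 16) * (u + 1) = u^5 + u^4 - 8*u^3 - 8*u^2 + 16*u + 16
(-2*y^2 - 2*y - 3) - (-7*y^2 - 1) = 5*y^2 - 2*y - 2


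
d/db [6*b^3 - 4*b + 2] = 18*b^2 - 4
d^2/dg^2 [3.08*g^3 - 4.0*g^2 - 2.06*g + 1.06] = 18.48*g - 8.0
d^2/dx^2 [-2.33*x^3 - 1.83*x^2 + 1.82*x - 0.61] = -13.98*x - 3.66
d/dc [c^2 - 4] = 2*c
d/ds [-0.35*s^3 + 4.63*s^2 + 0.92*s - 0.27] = -1.05*s^2 + 9.26*s + 0.92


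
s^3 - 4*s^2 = s^2*(s - 4)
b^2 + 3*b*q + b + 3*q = (b + 1)*(b + 3*q)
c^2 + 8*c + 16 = (c + 4)^2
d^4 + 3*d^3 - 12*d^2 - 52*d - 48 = (d - 4)*(d + 2)^2*(d + 3)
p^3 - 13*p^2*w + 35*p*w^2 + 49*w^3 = (p - 7*w)^2*(p + w)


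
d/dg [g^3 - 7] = 3*g^2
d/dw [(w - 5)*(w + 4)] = 2*w - 1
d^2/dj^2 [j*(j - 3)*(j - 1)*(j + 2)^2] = 20*j^3 - 54*j - 8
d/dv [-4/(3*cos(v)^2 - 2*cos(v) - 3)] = 8*(1 - 3*cos(v))*sin(v)/(3*sin(v)^2 + 2*cos(v))^2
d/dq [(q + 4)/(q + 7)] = 3/(q + 7)^2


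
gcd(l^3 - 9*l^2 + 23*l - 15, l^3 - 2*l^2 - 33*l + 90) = l^2 - 8*l + 15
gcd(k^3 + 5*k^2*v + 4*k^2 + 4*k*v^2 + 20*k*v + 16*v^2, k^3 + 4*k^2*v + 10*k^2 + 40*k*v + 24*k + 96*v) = k^2 + 4*k*v + 4*k + 16*v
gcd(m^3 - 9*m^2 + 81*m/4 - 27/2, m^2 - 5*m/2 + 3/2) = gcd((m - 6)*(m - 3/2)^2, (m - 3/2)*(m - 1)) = m - 3/2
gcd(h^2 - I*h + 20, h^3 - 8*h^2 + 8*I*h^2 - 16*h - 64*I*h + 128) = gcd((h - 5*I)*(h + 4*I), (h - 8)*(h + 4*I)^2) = h + 4*I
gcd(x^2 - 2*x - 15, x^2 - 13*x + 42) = 1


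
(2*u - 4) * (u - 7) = 2*u^2 - 18*u + 28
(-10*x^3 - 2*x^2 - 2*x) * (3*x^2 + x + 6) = -30*x^5 - 16*x^4 - 68*x^3 - 14*x^2 - 12*x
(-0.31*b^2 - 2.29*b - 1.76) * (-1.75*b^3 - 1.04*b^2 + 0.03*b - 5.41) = 0.5425*b^5 + 4.3299*b^4 + 5.4523*b^3 + 3.4388*b^2 + 12.3361*b + 9.5216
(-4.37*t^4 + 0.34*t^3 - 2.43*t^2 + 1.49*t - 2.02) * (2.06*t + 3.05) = -9.0022*t^5 - 12.6281*t^4 - 3.9688*t^3 - 4.3421*t^2 + 0.383299999999999*t - 6.161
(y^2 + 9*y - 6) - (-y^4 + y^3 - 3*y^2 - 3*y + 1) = y^4 - y^3 + 4*y^2 + 12*y - 7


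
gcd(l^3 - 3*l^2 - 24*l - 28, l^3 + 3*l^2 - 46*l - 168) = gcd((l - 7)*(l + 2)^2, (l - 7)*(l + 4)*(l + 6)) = l - 7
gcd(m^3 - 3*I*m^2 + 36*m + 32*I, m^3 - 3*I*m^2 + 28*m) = m + 4*I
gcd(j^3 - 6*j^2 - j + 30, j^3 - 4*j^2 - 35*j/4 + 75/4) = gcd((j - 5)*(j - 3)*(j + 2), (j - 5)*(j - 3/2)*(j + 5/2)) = j - 5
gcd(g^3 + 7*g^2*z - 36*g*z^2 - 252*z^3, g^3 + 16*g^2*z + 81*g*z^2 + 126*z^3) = g^2 + 13*g*z + 42*z^2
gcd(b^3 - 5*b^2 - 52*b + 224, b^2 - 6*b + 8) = b - 4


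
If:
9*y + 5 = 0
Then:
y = -5/9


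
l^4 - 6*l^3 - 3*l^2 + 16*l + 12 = (l - 6)*(l - 2)*(l + 1)^2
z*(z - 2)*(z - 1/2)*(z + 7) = z^4 + 9*z^3/2 - 33*z^2/2 + 7*z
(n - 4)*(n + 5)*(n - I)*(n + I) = n^4 + n^3 - 19*n^2 + n - 20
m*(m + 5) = m^2 + 5*m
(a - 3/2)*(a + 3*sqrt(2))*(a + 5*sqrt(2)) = a^3 - 3*a^2/2 + 8*sqrt(2)*a^2 - 12*sqrt(2)*a + 30*a - 45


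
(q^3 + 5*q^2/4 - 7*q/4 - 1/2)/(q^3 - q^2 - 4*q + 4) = (q + 1/4)/(q - 2)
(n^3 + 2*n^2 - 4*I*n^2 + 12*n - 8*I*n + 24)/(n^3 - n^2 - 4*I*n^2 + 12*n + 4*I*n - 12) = (n + 2)/(n - 1)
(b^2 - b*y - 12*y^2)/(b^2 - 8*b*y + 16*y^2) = (-b - 3*y)/(-b + 4*y)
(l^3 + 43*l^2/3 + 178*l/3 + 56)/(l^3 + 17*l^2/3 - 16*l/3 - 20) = (3*l^2 + 25*l + 28)/(3*l^2 - l - 10)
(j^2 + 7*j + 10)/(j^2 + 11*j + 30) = (j + 2)/(j + 6)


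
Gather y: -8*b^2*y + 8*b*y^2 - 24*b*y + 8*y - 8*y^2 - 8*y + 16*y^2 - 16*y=y^2*(8*b + 8) + y*(-8*b^2 - 24*b - 16)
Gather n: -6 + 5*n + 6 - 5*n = 0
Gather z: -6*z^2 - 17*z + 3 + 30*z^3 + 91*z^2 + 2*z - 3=30*z^3 + 85*z^2 - 15*z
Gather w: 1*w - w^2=-w^2 + w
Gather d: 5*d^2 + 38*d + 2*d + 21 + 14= 5*d^2 + 40*d + 35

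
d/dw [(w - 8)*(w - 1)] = 2*w - 9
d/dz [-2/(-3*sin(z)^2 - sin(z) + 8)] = -2*(6*sin(z) + 1)*cos(z)/(3*sin(z)^2 + sin(z) - 8)^2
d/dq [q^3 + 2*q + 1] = 3*q^2 + 2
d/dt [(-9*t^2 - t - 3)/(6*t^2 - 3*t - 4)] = (33*t^2 + 108*t - 5)/(36*t^4 - 36*t^3 - 39*t^2 + 24*t + 16)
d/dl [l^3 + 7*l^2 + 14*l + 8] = 3*l^2 + 14*l + 14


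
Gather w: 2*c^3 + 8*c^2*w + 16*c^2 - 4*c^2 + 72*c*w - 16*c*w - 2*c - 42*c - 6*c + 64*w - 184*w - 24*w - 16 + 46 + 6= 2*c^3 + 12*c^2 - 50*c + w*(8*c^2 + 56*c - 144) + 36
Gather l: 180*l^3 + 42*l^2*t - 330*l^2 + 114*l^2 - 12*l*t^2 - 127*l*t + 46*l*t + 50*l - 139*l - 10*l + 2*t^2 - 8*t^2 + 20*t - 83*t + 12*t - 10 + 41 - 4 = 180*l^3 + l^2*(42*t - 216) + l*(-12*t^2 - 81*t - 99) - 6*t^2 - 51*t + 27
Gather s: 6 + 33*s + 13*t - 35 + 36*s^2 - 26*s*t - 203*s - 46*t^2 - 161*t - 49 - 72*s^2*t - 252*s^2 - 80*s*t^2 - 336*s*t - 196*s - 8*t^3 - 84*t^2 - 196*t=s^2*(-72*t - 216) + s*(-80*t^2 - 362*t - 366) - 8*t^3 - 130*t^2 - 344*t - 78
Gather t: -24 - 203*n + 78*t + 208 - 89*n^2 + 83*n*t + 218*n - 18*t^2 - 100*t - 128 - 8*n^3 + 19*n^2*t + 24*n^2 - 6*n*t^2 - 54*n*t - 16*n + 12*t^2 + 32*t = -8*n^3 - 65*n^2 - n + t^2*(-6*n - 6) + t*(19*n^2 + 29*n + 10) + 56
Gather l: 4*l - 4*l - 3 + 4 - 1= 0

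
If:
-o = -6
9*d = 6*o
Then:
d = 4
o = 6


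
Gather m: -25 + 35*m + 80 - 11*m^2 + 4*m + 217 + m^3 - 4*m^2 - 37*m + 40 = m^3 - 15*m^2 + 2*m + 312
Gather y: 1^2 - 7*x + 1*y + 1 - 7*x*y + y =-7*x + y*(2 - 7*x) + 2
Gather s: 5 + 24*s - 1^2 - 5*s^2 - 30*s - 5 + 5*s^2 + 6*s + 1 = 0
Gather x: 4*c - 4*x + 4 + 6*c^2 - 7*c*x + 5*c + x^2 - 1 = 6*c^2 + 9*c + x^2 + x*(-7*c - 4) + 3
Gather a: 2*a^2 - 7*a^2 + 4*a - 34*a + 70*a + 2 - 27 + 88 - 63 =-5*a^2 + 40*a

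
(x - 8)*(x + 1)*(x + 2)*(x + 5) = x^4 - 47*x^2 - 126*x - 80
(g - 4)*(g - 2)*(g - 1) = g^3 - 7*g^2 + 14*g - 8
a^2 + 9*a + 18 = (a + 3)*(a + 6)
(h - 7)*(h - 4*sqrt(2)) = h^2 - 7*h - 4*sqrt(2)*h + 28*sqrt(2)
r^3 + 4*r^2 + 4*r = r*(r + 2)^2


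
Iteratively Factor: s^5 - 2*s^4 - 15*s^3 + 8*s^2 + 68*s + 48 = (s + 2)*(s^4 - 4*s^3 - 7*s^2 + 22*s + 24) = (s + 1)*(s + 2)*(s^3 - 5*s^2 - 2*s + 24) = (s - 4)*(s + 1)*(s + 2)*(s^2 - s - 6) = (s - 4)*(s - 3)*(s + 1)*(s + 2)*(s + 2)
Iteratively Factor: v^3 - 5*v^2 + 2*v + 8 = (v - 4)*(v^2 - v - 2) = (v - 4)*(v - 2)*(v + 1)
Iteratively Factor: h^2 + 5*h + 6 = (h + 3)*(h + 2)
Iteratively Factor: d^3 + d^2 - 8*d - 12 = (d + 2)*(d^2 - d - 6) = (d + 2)^2*(d - 3)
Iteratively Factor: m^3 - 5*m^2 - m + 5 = (m + 1)*(m^2 - 6*m + 5) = (m - 1)*(m + 1)*(m - 5)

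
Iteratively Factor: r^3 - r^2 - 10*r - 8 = (r + 1)*(r^2 - 2*r - 8) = (r + 1)*(r + 2)*(r - 4)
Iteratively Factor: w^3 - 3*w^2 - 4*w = (w - 4)*(w^2 + w) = (w - 4)*(w + 1)*(w)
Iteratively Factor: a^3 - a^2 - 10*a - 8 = (a + 1)*(a^2 - 2*a - 8) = (a - 4)*(a + 1)*(a + 2)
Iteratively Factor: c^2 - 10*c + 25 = (c - 5)*(c - 5)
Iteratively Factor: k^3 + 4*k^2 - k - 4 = (k + 4)*(k^2 - 1) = (k + 1)*(k + 4)*(k - 1)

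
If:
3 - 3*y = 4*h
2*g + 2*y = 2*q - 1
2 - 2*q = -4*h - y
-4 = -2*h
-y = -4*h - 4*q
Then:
No Solution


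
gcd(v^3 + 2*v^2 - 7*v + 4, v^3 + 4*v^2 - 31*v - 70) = 1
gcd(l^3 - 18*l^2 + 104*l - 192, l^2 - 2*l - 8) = l - 4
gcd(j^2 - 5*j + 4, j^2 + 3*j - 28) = j - 4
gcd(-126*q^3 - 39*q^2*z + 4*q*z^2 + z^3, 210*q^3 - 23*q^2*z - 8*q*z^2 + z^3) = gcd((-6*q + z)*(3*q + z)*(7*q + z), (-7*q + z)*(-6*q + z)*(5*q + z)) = -6*q + z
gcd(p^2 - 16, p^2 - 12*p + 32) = p - 4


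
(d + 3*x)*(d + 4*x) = d^2 + 7*d*x + 12*x^2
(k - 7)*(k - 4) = k^2 - 11*k + 28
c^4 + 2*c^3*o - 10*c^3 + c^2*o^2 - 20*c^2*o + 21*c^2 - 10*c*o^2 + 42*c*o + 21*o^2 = (c - 7)*(c - 3)*(c + o)^2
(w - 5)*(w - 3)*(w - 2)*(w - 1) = w^4 - 11*w^3 + 41*w^2 - 61*w + 30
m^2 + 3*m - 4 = (m - 1)*(m + 4)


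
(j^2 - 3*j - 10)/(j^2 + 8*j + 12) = (j - 5)/(j + 6)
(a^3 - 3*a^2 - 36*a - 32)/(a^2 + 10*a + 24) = (a^2 - 7*a - 8)/(a + 6)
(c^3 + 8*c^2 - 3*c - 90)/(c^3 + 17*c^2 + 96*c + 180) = (c - 3)/(c + 6)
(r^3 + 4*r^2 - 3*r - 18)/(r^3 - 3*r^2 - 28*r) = (-r^3 - 4*r^2 + 3*r + 18)/(r*(-r^2 + 3*r + 28))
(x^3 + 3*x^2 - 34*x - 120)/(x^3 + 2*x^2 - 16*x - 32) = (x^2 - x - 30)/(x^2 - 2*x - 8)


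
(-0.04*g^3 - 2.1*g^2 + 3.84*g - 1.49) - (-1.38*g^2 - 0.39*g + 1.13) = -0.04*g^3 - 0.72*g^2 + 4.23*g - 2.62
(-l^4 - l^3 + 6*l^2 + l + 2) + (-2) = -l^4 - l^3 + 6*l^2 + l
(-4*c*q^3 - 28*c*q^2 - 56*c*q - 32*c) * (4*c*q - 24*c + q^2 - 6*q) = -16*c^2*q^4 - 16*c^2*q^3 + 448*c^2*q^2 + 1216*c^2*q + 768*c^2 - 4*c*q^5 - 4*c*q^4 + 112*c*q^3 + 304*c*q^2 + 192*c*q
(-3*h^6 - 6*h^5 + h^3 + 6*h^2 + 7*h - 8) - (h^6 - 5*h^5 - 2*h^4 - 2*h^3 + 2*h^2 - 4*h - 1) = -4*h^6 - h^5 + 2*h^4 + 3*h^3 + 4*h^2 + 11*h - 7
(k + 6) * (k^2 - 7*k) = k^3 - k^2 - 42*k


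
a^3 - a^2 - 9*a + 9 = (a - 3)*(a - 1)*(a + 3)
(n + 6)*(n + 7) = n^2 + 13*n + 42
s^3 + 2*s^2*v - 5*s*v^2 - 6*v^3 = (s - 2*v)*(s + v)*(s + 3*v)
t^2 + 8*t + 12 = (t + 2)*(t + 6)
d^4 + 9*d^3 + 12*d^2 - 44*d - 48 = (d - 2)*(d + 1)*(d + 4)*(d + 6)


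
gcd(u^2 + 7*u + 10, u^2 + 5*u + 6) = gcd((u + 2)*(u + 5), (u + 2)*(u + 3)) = u + 2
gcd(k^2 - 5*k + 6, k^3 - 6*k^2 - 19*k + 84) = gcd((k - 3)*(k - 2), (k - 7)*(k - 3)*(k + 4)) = k - 3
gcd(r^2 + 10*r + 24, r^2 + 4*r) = r + 4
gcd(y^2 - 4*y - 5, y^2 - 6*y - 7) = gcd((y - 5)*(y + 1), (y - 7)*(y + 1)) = y + 1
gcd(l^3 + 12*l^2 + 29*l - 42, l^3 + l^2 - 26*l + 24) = l^2 + 5*l - 6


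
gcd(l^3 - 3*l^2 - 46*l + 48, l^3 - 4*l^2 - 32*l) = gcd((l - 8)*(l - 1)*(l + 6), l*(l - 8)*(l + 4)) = l - 8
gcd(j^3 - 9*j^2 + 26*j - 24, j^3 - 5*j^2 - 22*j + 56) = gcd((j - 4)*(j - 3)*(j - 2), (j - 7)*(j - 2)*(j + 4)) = j - 2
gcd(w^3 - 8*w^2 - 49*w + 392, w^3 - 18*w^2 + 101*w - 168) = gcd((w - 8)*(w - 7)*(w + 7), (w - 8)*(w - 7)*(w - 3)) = w^2 - 15*w + 56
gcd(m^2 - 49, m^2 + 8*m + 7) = m + 7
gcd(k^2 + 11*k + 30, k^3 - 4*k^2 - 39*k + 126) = k + 6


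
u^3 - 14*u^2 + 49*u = u*(u - 7)^2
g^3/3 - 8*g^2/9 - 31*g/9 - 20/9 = (g/3 + 1/3)*(g - 5)*(g + 4/3)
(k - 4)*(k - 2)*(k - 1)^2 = k^4 - 8*k^3 + 21*k^2 - 22*k + 8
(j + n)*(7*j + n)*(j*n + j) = 7*j^3*n + 7*j^3 + 8*j^2*n^2 + 8*j^2*n + j*n^3 + j*n^2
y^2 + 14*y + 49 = (y + 7)^2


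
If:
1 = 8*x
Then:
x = 1/8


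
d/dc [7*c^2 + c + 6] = 14*c + 1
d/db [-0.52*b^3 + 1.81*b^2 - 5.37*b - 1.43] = -1.56*b^2 + 3.62*b - 5.37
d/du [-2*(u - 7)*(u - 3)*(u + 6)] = -6*u^2 + 16*u + 78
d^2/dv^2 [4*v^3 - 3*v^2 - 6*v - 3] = 24*v - 6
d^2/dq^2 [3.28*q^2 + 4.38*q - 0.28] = 6.56000000000000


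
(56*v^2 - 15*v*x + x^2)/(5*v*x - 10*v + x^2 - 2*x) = (56*v^2 - 15*v*x + x^2)/(5*v*x - 10*v + x^2 - 2*x)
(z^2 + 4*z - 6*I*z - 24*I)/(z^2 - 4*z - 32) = (z - 6*I)/(z - 8)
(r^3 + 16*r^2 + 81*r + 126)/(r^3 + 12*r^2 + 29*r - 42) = (r + 3)/(r - 1)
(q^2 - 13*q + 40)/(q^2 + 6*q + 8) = (q^2 - 13*q + 40)/(q^2 + 6*q + 8)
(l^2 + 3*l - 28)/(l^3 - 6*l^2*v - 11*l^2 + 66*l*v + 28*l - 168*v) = (-l - 7)/(-l^2 + 6*l*v + 7*l - 42*v)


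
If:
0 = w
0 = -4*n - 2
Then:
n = -1/2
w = 0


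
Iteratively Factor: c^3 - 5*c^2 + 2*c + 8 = (c + 1)*(c^2 - 6*c + 8) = (c - 2)*(c + 1)*(c - 4)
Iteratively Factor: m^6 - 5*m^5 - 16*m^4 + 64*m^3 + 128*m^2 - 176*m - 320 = (m - 2)*(m^5 - 3*m^4 - 22*m^3 + 20*m^2 + 168*m + 160) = (m - 2)*(m + 2)*(m^4 - 5*m^3 - 12*m^2 + 44*m + 80) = (m - 5)*(m - 2)*(m + 2)*(m^3 - 12*m - 16) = (m - 5)*(m - 2)*(m + 2)^2*(m^2 - 2*m - 8) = (m - 5)*(m - 2)*(m + 2)^3*(m - 4)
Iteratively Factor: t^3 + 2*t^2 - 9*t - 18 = (t + 3)*(t^2 - t - 6) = (t + 2)*(t + 3)*(t - 3)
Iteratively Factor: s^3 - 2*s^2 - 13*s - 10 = (s + 2)*(s^2 - 4*s - 5) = (s + 1)*(s + 2)*(s - 5)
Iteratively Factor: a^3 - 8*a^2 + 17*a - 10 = (a - 2)*(a^2 - 6*a + 5) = (a - 5)*(a - 2)*(a - 1)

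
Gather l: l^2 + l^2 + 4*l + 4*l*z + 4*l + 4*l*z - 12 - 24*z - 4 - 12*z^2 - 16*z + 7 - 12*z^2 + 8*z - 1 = 2*l^2 + l*(8*z + 8) - 24*z^2 - 32*z - 10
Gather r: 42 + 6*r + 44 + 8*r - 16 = 14*r + 70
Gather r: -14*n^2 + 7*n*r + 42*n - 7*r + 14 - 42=-14*n^2 + 42*n + r*(7*n - 7) - 28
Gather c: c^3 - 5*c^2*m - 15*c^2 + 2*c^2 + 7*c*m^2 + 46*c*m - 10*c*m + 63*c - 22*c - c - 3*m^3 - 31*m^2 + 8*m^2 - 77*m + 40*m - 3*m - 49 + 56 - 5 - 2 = c^3 + c^2*(-5*m - 13) + c*(7*m^2 + 36*m + 40) - 3*m^3 - 23*m^2 - 40*m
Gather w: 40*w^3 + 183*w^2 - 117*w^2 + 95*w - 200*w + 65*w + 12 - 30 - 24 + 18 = 40*w^3 + 66*w^2 - 40*w - 24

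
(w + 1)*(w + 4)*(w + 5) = w^3 + 10*w^2 + 29*w + 20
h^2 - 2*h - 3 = (h - 3)*(h + 1)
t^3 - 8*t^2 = t^2*(t - 8)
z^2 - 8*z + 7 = (z - 7)*(z - 1)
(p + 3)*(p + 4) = p^2 + 7*p + 12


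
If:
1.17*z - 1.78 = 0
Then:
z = 1.52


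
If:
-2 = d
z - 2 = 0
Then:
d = -2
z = 2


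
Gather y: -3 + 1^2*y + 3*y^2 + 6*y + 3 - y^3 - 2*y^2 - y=-y^3 + y^2 + 6*y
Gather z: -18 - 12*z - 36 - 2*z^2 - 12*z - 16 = -2*z^2 - 24*z - 70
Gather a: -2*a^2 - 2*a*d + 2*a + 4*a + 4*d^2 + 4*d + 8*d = -2*a^2 + a*(6 - 2*d) + 4*d^2 + 12*d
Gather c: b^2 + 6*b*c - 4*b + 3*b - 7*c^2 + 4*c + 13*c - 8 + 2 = b^2 - b - 7*c^2 + c*(6*b + 17) - 6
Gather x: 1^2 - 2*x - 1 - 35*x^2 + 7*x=-35*x^2 + 5*x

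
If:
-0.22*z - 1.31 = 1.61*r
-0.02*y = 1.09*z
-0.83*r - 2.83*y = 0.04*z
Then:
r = -0.81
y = 0.24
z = -0.00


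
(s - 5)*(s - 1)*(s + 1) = s^3 - 5*s^2 - s + 5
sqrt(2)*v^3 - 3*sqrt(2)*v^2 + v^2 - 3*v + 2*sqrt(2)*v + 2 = (v - 2)*(v - 1)*(sqrt(2)*v + 1)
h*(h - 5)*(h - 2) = h^3 - 7*h^2 + 10*h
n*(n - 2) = n^2 - 2*n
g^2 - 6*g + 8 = (g - 4)*(g - 2)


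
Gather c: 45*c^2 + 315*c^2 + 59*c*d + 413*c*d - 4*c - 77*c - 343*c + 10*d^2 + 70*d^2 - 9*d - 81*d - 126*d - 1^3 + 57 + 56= 360*c^2 + c*(472*d - 424) + 80*d^2 - 216*d + 112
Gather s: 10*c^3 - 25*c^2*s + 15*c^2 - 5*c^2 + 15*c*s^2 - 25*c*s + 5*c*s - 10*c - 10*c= 10*c^3 + 10*c^2 + 15*c*s^2 - 20*c + s*(-25*c^2 - 20*c)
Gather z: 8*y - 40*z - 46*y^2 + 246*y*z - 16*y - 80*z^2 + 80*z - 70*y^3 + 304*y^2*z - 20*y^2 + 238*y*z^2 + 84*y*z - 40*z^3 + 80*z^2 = -70*y^3 - 66*y^2 + 238*y*z^2 - 8*y - 40*z^3 + z*(304*y^2 + 330*y + 40)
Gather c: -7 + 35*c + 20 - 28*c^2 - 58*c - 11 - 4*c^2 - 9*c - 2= -32*c^2 - 32*c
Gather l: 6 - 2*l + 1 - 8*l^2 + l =-8*l^2 - l + 7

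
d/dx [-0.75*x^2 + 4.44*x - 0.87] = 4.44 - 1.5*x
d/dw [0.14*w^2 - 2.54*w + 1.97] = 0.28*w - 2.54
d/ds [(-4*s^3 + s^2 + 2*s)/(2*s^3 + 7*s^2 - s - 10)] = 5*(-6*s^4 + 21*s^2 - 4*s - 4)/(4*s^6 + 28*s^5 + 45*s^4 - 54*s^3 - 139*s^2 + 20*s + 100)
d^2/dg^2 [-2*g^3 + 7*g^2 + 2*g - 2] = 14 - 12*g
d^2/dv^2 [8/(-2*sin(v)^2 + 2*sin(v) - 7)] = 16*(8*sin(v)^4 - 6*sin(v)^3 - 38*sin(v)^2 + 19*sin(v) + 10)/(-2*sin(v) - cos(2*v) + 8)^3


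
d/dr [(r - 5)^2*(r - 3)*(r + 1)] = 4*r^3 - 36*r^2 + 84*r - 20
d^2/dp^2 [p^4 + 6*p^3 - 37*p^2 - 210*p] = 12*p^2 + 36*p - 74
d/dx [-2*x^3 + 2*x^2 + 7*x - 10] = -6*x^2 + 4*x + 7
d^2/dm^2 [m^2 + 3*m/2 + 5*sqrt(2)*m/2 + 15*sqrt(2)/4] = 2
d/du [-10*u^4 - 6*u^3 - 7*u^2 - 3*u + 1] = -40*u^3 - 18*u^2 - 14*u - 3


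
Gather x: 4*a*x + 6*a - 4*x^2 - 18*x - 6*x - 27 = 6*a - 4*x^2 + x*(4*a - 24) - 27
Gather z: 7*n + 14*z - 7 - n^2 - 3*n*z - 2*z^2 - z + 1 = -n^2 + 7*n - 2*z^2 + z*(13 - 3*n) - 6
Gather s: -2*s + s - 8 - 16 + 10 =-s - 14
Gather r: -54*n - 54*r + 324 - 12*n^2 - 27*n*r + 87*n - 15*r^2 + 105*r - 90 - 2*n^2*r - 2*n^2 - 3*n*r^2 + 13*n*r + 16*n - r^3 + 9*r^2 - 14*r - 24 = -14*n^2 + 49*n - r^3 + r^2*(-3*n - 6) + r*(-2*n^2 - 14*n + 37) + 210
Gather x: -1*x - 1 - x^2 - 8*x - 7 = -x^2 - 9*x - 8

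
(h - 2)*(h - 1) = h^2 - 3*h + 2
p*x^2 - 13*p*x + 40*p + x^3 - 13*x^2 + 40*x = (p + x)*(x - 8)*(x - 5)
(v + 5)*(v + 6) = v^2 + 11*v + 30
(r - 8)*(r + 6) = r^2 - 2*r - 48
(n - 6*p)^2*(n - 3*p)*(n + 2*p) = n^4 - 13*n^3*p + 42*n^2*p^2 + 36*n*p^3 - 216*p^4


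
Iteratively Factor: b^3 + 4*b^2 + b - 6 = (b + 2)*(b^2 + 2*b - 3) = (b - 1)*(b + 2)*(b + 3)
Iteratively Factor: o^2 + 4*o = (o)*(o + 4)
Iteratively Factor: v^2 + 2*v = (v + 2)*(v)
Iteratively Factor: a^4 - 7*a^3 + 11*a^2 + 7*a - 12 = (a - 4)*(a^3 - 3*a^2 - a + 3) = (a - 4)*(a - 1)*(a^2 - 2*a - 3) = (a - 4)*(a - 1)*(a + 1)*(a - 3)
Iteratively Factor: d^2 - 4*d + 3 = (d - 1)*(d - 3)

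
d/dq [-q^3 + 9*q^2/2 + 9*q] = -3*q^2 + 9*q + 9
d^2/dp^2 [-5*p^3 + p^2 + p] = 2 - 30*p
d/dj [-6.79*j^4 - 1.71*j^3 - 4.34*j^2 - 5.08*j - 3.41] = -27.16*j^3 - 5.13*j^2 - 8.68*j - 5.08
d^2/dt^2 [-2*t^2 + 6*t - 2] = -4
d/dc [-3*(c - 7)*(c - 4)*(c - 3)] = -9*c^2 + 84*c - 183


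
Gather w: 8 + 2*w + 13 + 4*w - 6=6*w + 15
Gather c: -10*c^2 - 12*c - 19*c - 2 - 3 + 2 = -10*c^2 - 31*c - 3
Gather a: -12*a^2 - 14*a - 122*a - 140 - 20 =-12*a^2 - 136*a - 160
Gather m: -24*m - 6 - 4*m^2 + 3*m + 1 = -4*m^2 - 21*m - 5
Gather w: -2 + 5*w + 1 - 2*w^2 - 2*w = -2*w^2 + 3*w - 1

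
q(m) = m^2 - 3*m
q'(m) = 2*m - 3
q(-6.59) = 63.20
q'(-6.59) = -16.18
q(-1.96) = 9.72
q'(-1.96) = -6.92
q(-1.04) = 4.20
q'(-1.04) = -5.08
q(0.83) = -1.80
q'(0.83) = -1.34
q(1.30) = -2.21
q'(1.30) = -0.40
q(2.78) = -0.61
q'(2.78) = 2.56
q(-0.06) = 0.18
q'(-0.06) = -3.12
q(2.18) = -1.79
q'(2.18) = 1.36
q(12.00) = 108.00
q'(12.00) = 21.00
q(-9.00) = 108.00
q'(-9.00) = -21.00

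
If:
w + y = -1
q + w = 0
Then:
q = y + 1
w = -y - 1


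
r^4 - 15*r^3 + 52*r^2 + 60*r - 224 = (r - 8)*(r - 7)*(r - 2)*(r + 2)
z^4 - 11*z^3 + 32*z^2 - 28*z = z*(z - 7)*(z - 2)^2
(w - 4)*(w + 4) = w^2 - 16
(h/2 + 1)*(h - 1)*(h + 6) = h^3/2 + 7*h^2/2 + 2*h - 6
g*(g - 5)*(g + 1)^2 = g^4 - 3*g^3 - 9*g^2 - 5*g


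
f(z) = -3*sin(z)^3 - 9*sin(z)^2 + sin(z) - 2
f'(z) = -9*sin(z)^2*cos(z) - 18*sin(z)*cos(z) + cos(z)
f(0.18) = -2.13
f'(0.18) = -2.47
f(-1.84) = -8.64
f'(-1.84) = -2.66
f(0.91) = -8.30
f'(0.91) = -11.55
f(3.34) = -2.52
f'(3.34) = -4.12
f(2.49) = -5.37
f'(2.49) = 10.52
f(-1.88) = -8.53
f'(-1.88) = -3.04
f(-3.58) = -3.43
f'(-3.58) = 7.48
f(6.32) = -1.98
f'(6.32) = 0.33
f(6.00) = -2.92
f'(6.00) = 5.11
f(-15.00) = -5.63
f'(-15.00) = -6.76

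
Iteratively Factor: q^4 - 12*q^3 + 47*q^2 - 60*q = (q - 3)*(q^3 - 9*q^2 + 20*q) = q*(q - 3)*(q^2 - 9*q + 20) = q*(q - 4)*(q - 3)*(q - 5)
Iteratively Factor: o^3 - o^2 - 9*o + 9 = (o - 3)*(o^2 + 2*o - 3) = (o - 3)*(o + 3)*(o - 1)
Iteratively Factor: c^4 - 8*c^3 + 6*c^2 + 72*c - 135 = (c - 3)*(c^3 - 5*c^2 - 9*c + 45) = (c - 5)*(c - 3)*(c^2 - 9) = (c - 5)*(c - 3)^2*(c + 3)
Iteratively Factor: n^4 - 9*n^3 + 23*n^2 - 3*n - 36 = (n - 4)*(n^3 - 5*n^2 + 3*n + 9) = (n - 4)*(n + 1)*(n^2 - 6*n + 9) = (n - 4)*(n - 3)*(n + 1)*(n - 3)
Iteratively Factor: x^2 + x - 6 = (x - 2)*(x + 3)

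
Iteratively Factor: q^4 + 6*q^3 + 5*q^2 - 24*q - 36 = (q - 2)*(q^3 + 8*q^2 + 21*q + 18) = (q - 2)*(q + 3)*(q^2 + 5*q + 6) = (q - 2)*(q + 3)^2*(q + 2)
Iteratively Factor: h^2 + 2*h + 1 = (h + 1)*(h + 1)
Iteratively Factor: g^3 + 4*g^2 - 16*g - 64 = (g - 4)*(g^2 + 8*g + 16) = (g - 4)*(g + 4)*(g + 4)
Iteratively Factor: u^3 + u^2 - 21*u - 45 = (u + 3)*(u^2 - 2*u - 15) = (u + 3)^2*(u - 5)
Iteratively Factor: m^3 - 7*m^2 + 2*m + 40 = (m - 5)*(m^2 - 2*m - 8) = (m - 5)*(m - 4)*(m + 2)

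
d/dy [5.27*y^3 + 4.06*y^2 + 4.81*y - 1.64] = 15.81*y^2 + 8.12*y + 4.81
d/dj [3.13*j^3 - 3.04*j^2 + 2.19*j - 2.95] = 9.39*j^2 - 6.08*j + 2.19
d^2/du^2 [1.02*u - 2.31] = 0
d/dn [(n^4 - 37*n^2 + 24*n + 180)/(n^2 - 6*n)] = 2*(n^5 - 9*n^4 + 99*n^2 - 180*n + 540)/(n^2*(n^2 - 12*n + 36))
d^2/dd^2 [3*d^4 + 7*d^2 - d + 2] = 36*d^2 + 14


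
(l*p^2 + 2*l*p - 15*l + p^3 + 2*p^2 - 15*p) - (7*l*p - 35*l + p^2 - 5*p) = l*p^2 - 5*l*p + 20*l + p^3 + p^2 - 10*p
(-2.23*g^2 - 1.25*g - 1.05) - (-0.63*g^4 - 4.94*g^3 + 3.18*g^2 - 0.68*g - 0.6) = 0.63*g^4 + 4.94*g^3 - 5.41*g^2 - 0.57*g - 0.45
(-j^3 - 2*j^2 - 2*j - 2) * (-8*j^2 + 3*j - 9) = 8*j^5 + 13*j^4 + 19*j^3 + 28*j^2 + 12*j + 18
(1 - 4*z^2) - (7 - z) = -4*z^2 + z - 6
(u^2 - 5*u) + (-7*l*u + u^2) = -7*l*u + 2*u^2 - 5*u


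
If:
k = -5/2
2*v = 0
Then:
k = -5/2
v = 0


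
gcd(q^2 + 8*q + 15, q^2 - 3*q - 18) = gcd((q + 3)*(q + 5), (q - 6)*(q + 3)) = q + 3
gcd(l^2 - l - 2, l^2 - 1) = l + 1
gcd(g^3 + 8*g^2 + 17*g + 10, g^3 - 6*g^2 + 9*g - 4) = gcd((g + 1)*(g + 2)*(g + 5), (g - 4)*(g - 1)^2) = 1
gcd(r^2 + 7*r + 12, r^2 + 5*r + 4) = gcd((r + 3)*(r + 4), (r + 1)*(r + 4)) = r + 4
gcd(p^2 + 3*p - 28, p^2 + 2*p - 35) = p + 7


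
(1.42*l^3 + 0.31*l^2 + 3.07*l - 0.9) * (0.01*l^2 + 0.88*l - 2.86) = 0.0142*l^5 + 1.2527*l^4 - 3.7577*l^3 + 1.806*l^2 - 9.5722*l + 2.574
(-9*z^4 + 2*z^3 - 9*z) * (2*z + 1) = -18*z^5 - 5*z^4 + 2*z^3 - 18*z^2 - 9*z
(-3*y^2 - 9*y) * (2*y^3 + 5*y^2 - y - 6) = -6*y^5 - 33*y^4 - 42*y^3 + 27*y^2 + 54*y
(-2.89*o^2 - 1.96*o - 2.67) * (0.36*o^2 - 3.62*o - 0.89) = -1.0404*o^4 + 9.7562*o^3 + 8.7061*o^2 + 11.4098*o + 2.3763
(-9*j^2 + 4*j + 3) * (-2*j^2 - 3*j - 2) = 18*j^4 + 19*j^3 - 17*j - 6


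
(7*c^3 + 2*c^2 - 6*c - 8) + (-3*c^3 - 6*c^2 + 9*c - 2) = 4*c^3 - 4*c^2 + 3*c - 10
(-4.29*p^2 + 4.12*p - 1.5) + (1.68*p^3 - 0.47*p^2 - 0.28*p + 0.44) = 1.68*p^3 - 4.76*p^2 + 3.84*p - 1.06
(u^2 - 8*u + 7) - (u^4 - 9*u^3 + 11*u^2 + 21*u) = -u^4 + 9*u^3 - 10*u^2 - 29*u + 7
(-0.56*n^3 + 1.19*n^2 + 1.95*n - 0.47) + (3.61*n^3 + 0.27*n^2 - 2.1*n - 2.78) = 3.05*n^3 + 1.46*n^2 - 0.15*n - 3.25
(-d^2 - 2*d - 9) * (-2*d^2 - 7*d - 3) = 2*d^4 + 11*d^3 + 35*d^2 + 69*d + 27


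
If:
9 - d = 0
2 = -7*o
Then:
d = 9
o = -2/7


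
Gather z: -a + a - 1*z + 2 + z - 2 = 0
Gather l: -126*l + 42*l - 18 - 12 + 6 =-84*l - 24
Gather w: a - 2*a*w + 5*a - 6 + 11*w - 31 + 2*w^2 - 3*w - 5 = 6*a + 2*w^2 + w*(8 - 2*a) - 42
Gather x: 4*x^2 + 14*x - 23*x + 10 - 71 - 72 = 4*x^2 - 9*x - 133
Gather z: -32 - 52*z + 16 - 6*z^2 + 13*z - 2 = -6*z^2 - 39*z - 18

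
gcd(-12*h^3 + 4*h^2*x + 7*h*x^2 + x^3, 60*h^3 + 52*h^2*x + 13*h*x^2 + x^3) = 12*h^2 + 8*h*x + x^2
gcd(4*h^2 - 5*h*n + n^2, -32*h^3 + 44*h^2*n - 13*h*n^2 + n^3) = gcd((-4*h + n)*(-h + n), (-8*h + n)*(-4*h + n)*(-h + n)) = 4*h^2 - 5*h*n + n^2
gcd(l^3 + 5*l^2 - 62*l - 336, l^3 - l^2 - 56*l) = l^2 - l - 56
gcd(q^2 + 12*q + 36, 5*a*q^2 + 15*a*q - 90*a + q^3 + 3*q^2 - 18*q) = q + 6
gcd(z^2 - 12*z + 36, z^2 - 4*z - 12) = z - 6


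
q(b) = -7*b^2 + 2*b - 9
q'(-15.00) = 212.00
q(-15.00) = -1614.00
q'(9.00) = -124.00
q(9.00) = -558.00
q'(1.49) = -18.86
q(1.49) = -21.56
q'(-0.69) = 11.66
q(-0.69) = -13.71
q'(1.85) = -23.90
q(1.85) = -29.26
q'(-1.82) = 27.48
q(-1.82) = -35.83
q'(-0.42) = 7.88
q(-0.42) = -11.07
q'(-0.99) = 15.86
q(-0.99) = -17.84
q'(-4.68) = 67.52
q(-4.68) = -171.68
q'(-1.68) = 25.52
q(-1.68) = -32.12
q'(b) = 2 - 14*b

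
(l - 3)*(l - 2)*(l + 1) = l^3 - 4*l^2 + l + 6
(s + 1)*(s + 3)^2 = s^3 + 7*s^2 + 15*s + 9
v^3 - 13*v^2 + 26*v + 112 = (v - 8)*(v - 7)*(v + 2)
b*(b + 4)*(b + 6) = b^3 + 10*b^2 + 24*b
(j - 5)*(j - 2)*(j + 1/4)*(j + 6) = j^4 - 3*j^3/4 - 129*j^2/4 + 52*j + 15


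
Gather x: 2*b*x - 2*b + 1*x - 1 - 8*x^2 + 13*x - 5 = -2*b - 8*x^2 + x*(2*b + 14) - 6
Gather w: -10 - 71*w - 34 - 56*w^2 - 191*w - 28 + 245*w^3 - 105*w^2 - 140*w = 245*w^3 - 161*w^2 - 402*w - 72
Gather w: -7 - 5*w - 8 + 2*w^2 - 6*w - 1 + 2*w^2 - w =4*w^2 - 12*w - 16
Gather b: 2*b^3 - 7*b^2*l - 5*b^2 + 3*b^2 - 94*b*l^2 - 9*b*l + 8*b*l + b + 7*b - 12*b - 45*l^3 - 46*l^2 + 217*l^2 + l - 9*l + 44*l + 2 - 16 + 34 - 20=2*b^3 + b^2*(-7*l - 2) + b*(-94*l^2 - l - 4) - 45*l^3 + 171*l^2 + 36*l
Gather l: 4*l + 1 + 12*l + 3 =16*l + 4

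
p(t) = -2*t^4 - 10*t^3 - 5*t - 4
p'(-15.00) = 20245.00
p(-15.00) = -67429.00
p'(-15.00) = 20245.00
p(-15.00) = -67429.00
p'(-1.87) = -57.59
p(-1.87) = 46.29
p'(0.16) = -5.80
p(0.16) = -4.84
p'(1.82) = -152.60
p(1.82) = -95.33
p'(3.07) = -519.22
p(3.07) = -486.35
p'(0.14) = -5.61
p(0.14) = -4.73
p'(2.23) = -242.90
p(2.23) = -175.51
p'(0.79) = -27.67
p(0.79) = -13.66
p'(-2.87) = -62.99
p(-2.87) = 111.06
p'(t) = -8*t^3 - 30*t^2 - 5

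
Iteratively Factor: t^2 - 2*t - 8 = (t + 2)*(t - 4)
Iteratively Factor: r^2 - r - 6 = (r + 2)*(r - 3)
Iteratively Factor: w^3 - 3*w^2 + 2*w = (w - 2)*(w^2 - w) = (w - 2)*(w - 1)*(w)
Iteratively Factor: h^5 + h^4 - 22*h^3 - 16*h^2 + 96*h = (h - 4)*(h^4 + 5*h^3 - 2*h^2 - 24*h) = (h - 4)*(h + 4)*(h^3 + h^2 - 6*h) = (h - 4)*(h + 3)*(h + 4)*(h^2 - 2*h) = h*(h - 4)*(h + 3)*(h + 4)*(h - 2)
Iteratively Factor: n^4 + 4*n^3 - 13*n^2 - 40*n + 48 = (n + 4)*(n^3 - 13*n + 12) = (n - 1)*(n + 4)*(n^2 + n - 12) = (n - 1)*(n + 4)^2*(n - 3)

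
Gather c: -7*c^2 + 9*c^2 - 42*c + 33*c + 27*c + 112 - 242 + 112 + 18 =2*c^2 + 18*c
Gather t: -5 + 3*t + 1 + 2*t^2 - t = 2*t^2 + 2*t - 4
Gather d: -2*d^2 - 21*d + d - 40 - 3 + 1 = -2*d^2 - 20*d - 42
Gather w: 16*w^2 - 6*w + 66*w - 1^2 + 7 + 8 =16*w^2 + 60*w + 14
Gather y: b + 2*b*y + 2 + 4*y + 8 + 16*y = b + y*(2*b + 20) + 10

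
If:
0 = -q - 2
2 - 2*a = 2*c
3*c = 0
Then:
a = 1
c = 0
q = -2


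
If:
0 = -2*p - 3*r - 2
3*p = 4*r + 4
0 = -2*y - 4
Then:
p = 4/17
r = -14/17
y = -2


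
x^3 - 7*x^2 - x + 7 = (x - 7)*(x - 1)*(x + 1)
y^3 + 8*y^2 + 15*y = y*(y + 3)*(y + 5)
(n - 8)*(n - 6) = n^2 - 14*n + 48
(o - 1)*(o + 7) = o^2 + 6*o - 7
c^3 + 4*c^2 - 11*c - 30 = (c - 3)*(c + 2)*(c + 5)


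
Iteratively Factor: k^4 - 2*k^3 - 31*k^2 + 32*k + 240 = (k + 4)*(k^3 - 6*k^2 - 7*k + 60) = (k - 4)*(k + 4)*(k^2 - 2*k - 15) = (k - 4)*(k + 3)*(k + 4)*(k - 5)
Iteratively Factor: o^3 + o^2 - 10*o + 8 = (o - 1)*(o^2 + 2*o - 8) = (o - 1)*(o + 4)*(o - 2)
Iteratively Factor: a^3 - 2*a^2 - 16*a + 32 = (a - 2)*(a^2 - 16) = (a - 2)*(a + 4)*(a - 4)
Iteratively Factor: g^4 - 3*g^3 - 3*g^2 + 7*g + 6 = (g - 3)*(g^3 - 3*g - 2) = (g - 3)*(g + 1)*(g^2 - g - 2) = (g - 3)*(g + 1)^2*(g - 2)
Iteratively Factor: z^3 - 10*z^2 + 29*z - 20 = (z - 1)*(z^2 - 9*z + 20) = (z - 4)*(z - 1)*(z - 5)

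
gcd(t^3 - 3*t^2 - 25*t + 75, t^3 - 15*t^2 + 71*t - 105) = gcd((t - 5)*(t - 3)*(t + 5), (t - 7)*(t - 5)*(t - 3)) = t^2 - 8*t + 15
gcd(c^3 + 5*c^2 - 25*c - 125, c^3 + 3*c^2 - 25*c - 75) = c^2 - 25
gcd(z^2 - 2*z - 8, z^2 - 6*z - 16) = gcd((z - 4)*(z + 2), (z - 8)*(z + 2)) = z + 2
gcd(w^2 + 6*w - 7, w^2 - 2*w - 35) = 1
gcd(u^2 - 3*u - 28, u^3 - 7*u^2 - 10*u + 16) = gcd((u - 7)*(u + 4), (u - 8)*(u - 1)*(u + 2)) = 1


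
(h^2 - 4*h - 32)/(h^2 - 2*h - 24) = (h - 8)/(h - 6)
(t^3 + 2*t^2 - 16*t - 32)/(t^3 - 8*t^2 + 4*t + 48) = (t + 4)/(t - 6)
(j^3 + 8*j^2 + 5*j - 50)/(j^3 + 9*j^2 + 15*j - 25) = (j - 2)/(j - 1)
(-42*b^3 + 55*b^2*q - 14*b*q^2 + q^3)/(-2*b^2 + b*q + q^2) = (42*b^2 - 13*b*q + q^2)/(2*b + q)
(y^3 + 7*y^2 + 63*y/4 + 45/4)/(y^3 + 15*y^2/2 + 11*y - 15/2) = (4*y^2 + 16*y + 15)/(2*(2*y^2 + 9*y - 5))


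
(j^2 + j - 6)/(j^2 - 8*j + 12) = (j + 3)/(j - 6)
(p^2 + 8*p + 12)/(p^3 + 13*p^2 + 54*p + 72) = (p + 2)/(p^2 + 7*p + 12)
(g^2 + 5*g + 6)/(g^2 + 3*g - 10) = (g^2 + 5*g + 6)/(g^2 + 3*g - 10)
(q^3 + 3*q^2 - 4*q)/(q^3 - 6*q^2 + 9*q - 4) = q*(q + 4)/(q^2 - 5*q + 4)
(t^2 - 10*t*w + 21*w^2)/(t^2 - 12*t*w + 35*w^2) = (t - 3*w)/(t - 5*w)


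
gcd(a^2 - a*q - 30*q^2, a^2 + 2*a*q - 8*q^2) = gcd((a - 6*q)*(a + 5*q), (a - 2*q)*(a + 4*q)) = 1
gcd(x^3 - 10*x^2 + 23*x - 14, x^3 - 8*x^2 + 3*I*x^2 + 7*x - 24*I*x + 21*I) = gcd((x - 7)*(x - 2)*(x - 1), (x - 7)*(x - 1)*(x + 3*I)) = x^2 - 8*x + 7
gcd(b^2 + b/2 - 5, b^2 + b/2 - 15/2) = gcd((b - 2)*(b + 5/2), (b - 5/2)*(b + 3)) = 1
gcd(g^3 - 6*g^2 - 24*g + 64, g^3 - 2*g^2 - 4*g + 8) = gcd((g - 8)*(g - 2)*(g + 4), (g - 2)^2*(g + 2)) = g - 2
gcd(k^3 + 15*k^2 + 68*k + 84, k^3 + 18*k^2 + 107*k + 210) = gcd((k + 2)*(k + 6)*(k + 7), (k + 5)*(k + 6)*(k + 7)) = k^2 + 13*k + 42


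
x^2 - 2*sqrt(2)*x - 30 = (x - 5*sqrt(2))*(x + 3*sqrt(2))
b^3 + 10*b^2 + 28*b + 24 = (b + 2)^2*(b + 6)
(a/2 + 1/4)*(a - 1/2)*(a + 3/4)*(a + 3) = a^4/2 + 15*a^3/8 + a^2 - 15*a/32 - 9/32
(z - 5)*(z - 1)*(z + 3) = z^3 - 3*z^2 - 13*z + 15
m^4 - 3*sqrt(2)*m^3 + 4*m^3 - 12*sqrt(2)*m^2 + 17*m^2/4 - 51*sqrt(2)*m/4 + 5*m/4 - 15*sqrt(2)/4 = (m + 1/2)*(m + 1)*(m + 5/2)*(m - 3*sqrt(2))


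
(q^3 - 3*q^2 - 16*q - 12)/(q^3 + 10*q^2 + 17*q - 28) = (q^3 - 3*q^2 - 16*q - 12)/(q^3 + 10*q^2 + 17*q - 28)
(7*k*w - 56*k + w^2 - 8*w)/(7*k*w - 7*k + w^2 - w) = (w - 8)/(w - 1)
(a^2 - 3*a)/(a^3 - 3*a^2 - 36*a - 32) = a*(3 - a)/(-a^3 + 3*a^2 + 36*a + 32)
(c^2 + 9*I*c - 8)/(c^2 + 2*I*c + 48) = (c + I)/(c - 6*I)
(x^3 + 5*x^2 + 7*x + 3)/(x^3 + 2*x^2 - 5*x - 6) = (x + 1)/(x - 2)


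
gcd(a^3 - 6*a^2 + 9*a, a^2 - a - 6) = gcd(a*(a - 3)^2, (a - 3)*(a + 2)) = a - 3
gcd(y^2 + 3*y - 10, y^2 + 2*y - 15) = y + 5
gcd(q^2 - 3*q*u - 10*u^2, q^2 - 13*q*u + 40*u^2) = q - 5*u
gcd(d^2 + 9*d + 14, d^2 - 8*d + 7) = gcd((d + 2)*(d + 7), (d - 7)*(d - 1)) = 1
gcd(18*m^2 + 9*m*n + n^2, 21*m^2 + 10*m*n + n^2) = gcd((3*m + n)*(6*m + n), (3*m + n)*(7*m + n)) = 3*m + n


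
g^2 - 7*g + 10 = (g - 5)*(g - 2)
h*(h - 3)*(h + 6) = h^3 + 3*h^2 - 18*h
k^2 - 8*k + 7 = (k - 7)*(k - 1)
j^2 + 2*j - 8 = (j - 2)*(j + 4)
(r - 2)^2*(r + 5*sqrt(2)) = r^3 - 4*r^2 + 5*sqrt(2)*r^2 - 20*sqrt(2)*r + 4*r + 20*sqrt(2)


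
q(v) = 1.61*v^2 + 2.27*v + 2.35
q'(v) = 3.22*v + 2.27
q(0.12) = 2.65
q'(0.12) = 2.66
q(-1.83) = 3.59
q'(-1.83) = -3.62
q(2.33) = 16.38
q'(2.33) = 9.77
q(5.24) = 58.45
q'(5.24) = 19.14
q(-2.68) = 7.83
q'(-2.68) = -6.36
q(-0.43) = 1.67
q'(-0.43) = 0.89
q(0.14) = 2.70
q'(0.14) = 2.72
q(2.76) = 20.88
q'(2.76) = 11.16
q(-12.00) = 206.95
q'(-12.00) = -36.37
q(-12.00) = 206.95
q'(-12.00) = -36.37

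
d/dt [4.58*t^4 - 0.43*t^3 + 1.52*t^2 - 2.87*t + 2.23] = 18.32*t^3 - 1.29*t^2 + 3.04*t - 2.87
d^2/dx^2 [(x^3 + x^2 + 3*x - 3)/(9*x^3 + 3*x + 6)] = 2*(9*x^6 + 72*x^5 - 207*x^4 - 50*x^3 - 129*x^2 + 66*x - 5)/(3*(27*x^9 + 27*x^7 + 54*x^6 + 9*x^5 + 36*x^4 + 37*x^3 + 6*x^2 + 12*x + 8))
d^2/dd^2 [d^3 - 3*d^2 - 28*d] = 6*d - 6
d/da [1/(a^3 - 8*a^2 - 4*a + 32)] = (-3*a^2 + 16*a + 4)/(a^3 - 8*a^2 - 4*a + 32)^2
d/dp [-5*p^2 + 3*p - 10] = 3 - 10*p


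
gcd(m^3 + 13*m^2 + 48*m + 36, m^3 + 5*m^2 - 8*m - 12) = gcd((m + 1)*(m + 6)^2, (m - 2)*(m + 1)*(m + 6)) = m^2 + 7*m + 6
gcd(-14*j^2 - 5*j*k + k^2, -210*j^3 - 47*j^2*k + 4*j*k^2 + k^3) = 7*j - k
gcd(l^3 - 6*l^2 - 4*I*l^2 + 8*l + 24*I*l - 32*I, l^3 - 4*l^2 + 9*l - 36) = l - 4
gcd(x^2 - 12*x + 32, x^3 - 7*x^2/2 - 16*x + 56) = x - 4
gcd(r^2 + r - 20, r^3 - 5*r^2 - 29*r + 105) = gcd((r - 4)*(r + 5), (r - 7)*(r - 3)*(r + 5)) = r + 5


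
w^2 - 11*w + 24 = (w - 8)*(w - 3)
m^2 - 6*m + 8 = (m - 4)*(m - 2)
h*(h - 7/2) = h^2 - 7*h/2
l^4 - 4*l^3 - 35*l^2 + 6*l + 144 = (l - 8)*(l - 2)*(l + 3)^2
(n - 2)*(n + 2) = n^2 - 4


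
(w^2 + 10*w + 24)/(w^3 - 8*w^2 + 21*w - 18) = (w^2 + 10*w + 24)/(w^3 - 8*w^2 + 21*w - 18)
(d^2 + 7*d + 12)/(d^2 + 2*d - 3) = (d + 4)/(d - 1)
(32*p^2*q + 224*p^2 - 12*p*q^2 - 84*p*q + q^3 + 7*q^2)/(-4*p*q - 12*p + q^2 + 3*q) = (-8*p*q - 56*p + q^2 + 7*q)/(q + 3)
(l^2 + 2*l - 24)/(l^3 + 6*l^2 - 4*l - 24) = (l - 4)/(l^2 - 4)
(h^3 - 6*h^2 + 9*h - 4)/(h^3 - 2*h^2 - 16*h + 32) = (h^2 - 2*h + 1)/(h^2 + 2*h - 8)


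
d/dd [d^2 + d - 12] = 2*d + 1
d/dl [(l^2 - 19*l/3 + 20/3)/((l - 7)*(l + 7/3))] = (15*l^2 - 414*l + 1211)/(9*l^4 - 84*l^3 - 98*l^2 + 1372*l + 2401)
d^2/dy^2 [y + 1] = 0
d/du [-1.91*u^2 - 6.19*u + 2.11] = -3.82*u - 6.19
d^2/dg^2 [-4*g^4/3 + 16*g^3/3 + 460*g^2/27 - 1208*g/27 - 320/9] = -16*g^2 + 32*g + 920/27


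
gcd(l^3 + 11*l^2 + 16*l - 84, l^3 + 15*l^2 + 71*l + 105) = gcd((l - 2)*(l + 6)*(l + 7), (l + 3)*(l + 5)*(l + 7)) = l + 7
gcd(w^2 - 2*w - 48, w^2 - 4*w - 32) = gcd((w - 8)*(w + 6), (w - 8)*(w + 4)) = w - 8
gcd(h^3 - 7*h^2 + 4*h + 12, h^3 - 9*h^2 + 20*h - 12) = h^2 - 8*h + 12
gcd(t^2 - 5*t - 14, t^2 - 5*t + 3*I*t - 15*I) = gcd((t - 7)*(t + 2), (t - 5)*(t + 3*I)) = 1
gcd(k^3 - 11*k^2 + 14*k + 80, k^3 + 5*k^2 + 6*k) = k + 2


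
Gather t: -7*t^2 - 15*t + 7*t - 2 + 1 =-7*t^2 - 8*t - 1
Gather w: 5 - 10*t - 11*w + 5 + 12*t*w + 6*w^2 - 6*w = -10*t + 6*w^2 + w*(12*t - 17) + 10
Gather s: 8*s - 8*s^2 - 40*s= -8*s^2 - 32*s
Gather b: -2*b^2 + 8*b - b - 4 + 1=-2*b^2 + 7*b - 3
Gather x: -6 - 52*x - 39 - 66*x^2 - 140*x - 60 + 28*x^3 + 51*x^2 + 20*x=28*x^3 - 15*x^2 - 172*x - 105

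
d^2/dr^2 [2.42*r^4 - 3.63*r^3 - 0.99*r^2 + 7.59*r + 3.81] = 29.04*r^2 - 21.78*r - 1.98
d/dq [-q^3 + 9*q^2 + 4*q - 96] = -3*q^2 + 18*q + 4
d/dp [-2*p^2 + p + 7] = 1 - 4*p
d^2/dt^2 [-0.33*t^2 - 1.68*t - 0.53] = -0.660000000000000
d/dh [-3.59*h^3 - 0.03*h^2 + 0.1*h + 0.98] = -10.77*h^2 - 0.06*h + 0.1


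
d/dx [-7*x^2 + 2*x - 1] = 2 - 14*x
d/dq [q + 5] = 1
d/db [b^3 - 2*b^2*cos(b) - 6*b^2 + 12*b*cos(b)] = 2*b^2*sin(b) + 3*b^2 - 12*b*sin(b) - 4*b*cos(b) - 12*b + 12*cos(b)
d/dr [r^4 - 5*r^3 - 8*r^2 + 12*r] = 4*r^3 - 15*r^2 - 16*r + 12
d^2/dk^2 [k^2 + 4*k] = 2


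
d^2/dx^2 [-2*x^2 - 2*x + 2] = -4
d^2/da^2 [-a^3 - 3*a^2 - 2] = -6*a - 6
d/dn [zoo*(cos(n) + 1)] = zoo*sin(n)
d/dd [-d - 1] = -1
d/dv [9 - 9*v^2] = -18*v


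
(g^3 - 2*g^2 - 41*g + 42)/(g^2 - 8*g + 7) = g + 6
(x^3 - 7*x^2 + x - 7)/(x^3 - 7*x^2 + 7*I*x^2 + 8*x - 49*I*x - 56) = (x + I)/(x + 8*I)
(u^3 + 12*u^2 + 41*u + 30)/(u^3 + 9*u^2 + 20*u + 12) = (u + 5)/(u + 2)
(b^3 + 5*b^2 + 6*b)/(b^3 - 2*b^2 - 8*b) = (b + 3)/(b - 4)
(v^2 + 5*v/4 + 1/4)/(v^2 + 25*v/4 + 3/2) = (v + 1)/(v + 6)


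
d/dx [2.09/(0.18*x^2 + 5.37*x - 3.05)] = (-0.7524*x - 11.2233)/(0.18*x^2 + 5.37*x - 3.05)^2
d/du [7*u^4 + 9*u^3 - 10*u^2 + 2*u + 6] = 28*u^3 + 27*u^2 - 20*u + 2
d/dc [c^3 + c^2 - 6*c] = 3*c^2 + 2*c - 6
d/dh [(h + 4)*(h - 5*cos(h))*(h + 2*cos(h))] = -(h + 4)*(h - 5*cos(h))*(2*sin(h) - 1) + (h + 4)*(h + 2*cos(h))*(5*sin(h) + 1) + (h - 5*cos(h))*(h + 2*cos(h))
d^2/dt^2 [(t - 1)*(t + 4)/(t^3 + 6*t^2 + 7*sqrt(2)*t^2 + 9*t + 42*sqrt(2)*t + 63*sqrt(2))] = 2*(t^4 + 3*t^3 - 63*sqrt(2)*t^2 - 24*t^2 - 476*sqrt(2)*t - 342*t - 2094 - 357*sqrt(2))/(t^7 + 12*t^6 + 21*sqrt(2)*t^6 + 348*t^5 + 252*sqrt(2)*t^5 + 1820*sqrt(2)*t^4 + 3636*t^4 + 10500*sqrt(2)*t^3 + 15957*t^3 + 31752*t^2 + 38745*sqrt(2)*t^2 + 23814*t + 74088*sqrt(2)*t + 55566*sqrt(2))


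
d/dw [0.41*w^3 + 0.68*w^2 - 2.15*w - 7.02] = 1.23*w^2 + 1.36*w - 2.15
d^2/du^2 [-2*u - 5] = 0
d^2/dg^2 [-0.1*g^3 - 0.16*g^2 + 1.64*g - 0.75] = -0.6*g - 0.32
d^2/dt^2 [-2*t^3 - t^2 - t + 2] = -12*t - 2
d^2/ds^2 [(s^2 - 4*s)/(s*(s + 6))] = -20/(s^3 + 18*s^2 + 108*s + 216)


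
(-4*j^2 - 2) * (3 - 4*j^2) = 16*j^4 - 4*j^2 - 6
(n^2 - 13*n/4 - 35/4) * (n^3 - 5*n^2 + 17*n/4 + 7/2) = n^5 - 33*n^4/4 + 47*n^3/4 + 535*n^2/16 - 777*n/16 - 245/8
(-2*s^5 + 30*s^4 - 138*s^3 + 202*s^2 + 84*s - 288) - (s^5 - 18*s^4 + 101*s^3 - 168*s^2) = -3*s^5 + 48*s^4 - 239*s^3 + 370*s^2 + 84*s - 288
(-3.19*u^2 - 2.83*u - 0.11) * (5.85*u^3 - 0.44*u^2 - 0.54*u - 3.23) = -18.6615*u^5 - 15.1519*u^4 + 2.3243*u^3 + 11.8803*u^2 + 9.2003*u + 0.3553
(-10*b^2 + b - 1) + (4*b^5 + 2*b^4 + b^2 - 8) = 4*b^5 + 2*b^4 - 9*b^2 + b - 9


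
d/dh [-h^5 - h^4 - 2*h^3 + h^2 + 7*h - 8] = -5*h^4 - 4*h^3 - 6*h^2 + 2*h + 7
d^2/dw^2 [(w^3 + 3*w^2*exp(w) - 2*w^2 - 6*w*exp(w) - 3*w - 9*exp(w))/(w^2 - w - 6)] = (3*w^3*exp(w) + 15*w^2*exp(w) + 30*w*exp(w) + 18*exp(w) + 4)/(w^3 + 6*w^2 + 12*w + 8)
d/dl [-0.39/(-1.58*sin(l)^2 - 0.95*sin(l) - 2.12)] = -(1.2324*sin(l) + 0.3705)*cos(l)/(1.58*sin(l)^2 + 0.95*sin(l) + 2.12)^2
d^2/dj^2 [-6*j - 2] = 0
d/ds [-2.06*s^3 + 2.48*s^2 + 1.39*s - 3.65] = -6.18*s^2 + 4.96*s + 1.39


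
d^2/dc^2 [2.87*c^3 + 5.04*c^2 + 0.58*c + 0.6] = 17.22*c + 10.08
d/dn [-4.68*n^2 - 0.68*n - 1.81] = -9.36*n - 0.68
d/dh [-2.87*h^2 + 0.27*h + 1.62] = 0.27 - 5.74*h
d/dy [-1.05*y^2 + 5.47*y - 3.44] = 5.47 - 2.1*y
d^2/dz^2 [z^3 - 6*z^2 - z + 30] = 6*z - 12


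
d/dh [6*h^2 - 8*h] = 12*h - 8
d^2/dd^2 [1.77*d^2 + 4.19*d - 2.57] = 3.54000000000000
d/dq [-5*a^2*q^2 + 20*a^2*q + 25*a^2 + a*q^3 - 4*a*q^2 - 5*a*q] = a*(-10*a*q + 20*a + 3*q^2 - 8*q - 5)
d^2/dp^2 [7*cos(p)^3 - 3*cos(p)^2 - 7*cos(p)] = 7*cos(p)/4 + 6*cos(2*p) - 63*cos(3*p)/4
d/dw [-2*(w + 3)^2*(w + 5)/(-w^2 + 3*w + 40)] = 2*(w^2 - 16*w - 57)/(w^2 - 16*w + 64)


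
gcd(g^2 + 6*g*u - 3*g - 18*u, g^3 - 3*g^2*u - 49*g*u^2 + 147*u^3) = 1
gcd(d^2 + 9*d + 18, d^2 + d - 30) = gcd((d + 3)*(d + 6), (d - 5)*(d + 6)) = d + 6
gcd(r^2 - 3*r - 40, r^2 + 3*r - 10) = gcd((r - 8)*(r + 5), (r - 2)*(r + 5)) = r + 5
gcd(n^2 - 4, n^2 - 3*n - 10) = n + 2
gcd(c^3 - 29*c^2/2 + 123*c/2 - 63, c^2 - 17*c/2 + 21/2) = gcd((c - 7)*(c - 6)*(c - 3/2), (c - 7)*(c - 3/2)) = c^2 - 17*c/2 + 21/2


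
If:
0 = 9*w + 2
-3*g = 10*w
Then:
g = 20/27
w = -2/9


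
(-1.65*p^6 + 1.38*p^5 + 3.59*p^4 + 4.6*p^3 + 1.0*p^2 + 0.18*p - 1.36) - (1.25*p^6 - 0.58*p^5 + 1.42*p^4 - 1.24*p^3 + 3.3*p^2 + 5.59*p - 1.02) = -2.9*p^6 + 1.96*p^5 + 2.17*p^4 + 5.84*p^3 - 2.3*p^2 - 5.41*p - 0.34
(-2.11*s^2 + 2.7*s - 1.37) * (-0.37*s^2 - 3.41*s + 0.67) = 0.7807*s^4 + 6.1961*s^3 - 10.1138*s^2 + 6.4807*s - 0.9179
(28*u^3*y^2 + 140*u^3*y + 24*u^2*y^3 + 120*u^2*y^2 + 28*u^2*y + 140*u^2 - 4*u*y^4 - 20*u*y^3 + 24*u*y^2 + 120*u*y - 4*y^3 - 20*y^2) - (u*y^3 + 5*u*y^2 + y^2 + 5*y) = 28*u^3*y^2 + 140*u^3*y + 24*u^2*y^3 + 120*u^2*y^2 + 28*u^2*y + 140*u^2 - 4*u*y^4 - 21*u*y^3 + 19*u*y^2 + 120*u*y - 4*y^3 - 21*y^2 - 5*y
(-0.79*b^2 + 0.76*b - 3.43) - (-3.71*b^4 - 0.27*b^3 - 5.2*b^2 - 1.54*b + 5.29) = 3.71*b^4 + 0.27*b^3 + 4.41*b^2 + 2.3*b - 8.72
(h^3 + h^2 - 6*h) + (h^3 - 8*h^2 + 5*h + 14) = 2*h^3 - 7*h^2 - h + 14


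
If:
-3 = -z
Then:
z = 3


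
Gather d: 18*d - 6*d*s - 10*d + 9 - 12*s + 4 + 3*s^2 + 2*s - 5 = d*(8 - 6*s) + 3*s^2 - 10*s + 8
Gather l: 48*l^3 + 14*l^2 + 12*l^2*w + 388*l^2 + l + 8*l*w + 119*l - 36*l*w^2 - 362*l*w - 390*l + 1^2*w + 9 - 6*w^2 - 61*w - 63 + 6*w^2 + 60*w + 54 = 48*l^3 + l^2*(12*w + 402) + l*(-36*w^2 - 354*w - 270)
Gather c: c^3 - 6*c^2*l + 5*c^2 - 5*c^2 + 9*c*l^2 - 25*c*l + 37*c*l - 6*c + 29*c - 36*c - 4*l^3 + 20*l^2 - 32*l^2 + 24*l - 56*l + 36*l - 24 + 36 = c^3 - 6*c^2*l + c*(9*l^2 + 12*l - 13) - 4*l^3 - 12*l^2 + 4*l + 12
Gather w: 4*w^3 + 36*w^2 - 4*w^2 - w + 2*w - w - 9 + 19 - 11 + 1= 4*w^3 + 32*w^2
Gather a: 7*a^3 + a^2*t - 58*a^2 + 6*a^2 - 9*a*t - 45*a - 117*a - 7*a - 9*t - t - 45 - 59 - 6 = 7*a^3 + a^2*(t - 52) + a*(-9*t - 169) - 10*t - 110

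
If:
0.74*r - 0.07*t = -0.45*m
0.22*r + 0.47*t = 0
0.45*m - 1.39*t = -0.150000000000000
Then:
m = -2.11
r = 1.23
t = -0.57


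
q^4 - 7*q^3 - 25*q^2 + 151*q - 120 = (q - 8)*(q - 3)*(q - 1)*(q + 5)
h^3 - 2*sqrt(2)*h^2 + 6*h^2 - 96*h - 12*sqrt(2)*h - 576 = (h + 6)*(h - 8*sqrt(2))*(h + 6*sqrt(2))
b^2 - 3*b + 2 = (b - 2)*(b - 1)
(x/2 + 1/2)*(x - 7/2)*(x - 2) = x^3/2 - 9*x^2/4 + 3*x/4 + 7/2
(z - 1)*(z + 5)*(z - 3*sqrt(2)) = z^3 - 3*sqrt(2)*z^2 + 4*z^2 - 12*sqrt(2)*z - 5*z + 15*sqrt(2)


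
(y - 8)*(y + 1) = y^2 - 7*y - 8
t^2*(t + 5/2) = t^3 + 5*t^2/2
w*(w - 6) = w^2 - 6*w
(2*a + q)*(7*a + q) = 14*a^2 + 9*a*q + q^2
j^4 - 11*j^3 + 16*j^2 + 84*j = j*(j - 7)*(j - 6)*(j + 2)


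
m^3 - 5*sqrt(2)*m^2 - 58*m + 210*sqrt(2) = (m - 7*sqrt(2))*(m - 3*sqrt(2))*(m + 5*sqrt(2))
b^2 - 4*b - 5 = (b - 5)*(b + 1)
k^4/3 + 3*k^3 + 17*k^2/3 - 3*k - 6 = (k/3 + 1)*(k - 1)*(k + 1)*(k + 6)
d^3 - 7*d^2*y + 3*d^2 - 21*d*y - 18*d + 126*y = (d - 3)*(d + 6)*(d - 7*y)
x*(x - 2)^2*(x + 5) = x^4 + x^3 - 16*x^2 + 20*x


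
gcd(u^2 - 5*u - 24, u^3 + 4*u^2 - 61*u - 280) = u - 8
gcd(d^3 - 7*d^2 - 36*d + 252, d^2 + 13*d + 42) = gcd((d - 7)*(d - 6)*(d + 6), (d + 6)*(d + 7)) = d + 6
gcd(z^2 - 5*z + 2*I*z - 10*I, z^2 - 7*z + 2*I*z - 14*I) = z + 2*I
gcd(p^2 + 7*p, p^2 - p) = p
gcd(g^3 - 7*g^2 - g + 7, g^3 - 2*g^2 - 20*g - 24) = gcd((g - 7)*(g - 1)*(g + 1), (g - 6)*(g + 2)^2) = 1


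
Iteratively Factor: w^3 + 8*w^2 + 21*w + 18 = (w + 3)*(w^2 + 5*w + 6) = (w + 3)^2*(w + 2)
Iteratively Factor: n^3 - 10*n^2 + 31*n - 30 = (n - 3)*(n^2 - 7*n + 10) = (n - 3)*(n - 2)*(n - 5)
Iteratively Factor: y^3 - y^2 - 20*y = (y + 4)*(y^2 - 5*y) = y*(y + 4)*(y - 5)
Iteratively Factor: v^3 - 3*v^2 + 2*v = (v)*(v^2 - 3*v + 2) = v*(v - 1)*(v - 2)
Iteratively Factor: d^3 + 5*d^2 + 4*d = (d + 1)*(d^2 + 4*d) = (d + 1)*(d + 4)*(d)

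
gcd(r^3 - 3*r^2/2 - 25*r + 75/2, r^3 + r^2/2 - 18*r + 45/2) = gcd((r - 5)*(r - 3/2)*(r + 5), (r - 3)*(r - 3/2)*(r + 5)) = r^2 + 7*r/2 - 15/2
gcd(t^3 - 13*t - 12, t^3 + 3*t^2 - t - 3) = t^2 + 4*t + 3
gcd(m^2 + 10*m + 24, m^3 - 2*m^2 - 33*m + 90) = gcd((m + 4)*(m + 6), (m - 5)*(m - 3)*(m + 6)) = m + 6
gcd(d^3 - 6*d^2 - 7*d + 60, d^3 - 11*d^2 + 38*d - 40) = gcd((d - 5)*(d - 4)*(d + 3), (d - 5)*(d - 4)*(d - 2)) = d^2 - 9*d + 20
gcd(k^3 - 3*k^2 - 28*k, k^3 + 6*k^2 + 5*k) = k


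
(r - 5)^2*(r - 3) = r^3 - 13*r^2 + 55*r - 75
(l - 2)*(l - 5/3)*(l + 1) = l^3 - 8*l^2/3 - l/3 + 10/3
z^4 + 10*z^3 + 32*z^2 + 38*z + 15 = (z + 1)^2*(z + 3)*(z + 5)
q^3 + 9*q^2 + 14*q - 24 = (q - 1)*(q + 4)*(q + 6)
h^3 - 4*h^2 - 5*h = h*(h - 5)*(h + 1)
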